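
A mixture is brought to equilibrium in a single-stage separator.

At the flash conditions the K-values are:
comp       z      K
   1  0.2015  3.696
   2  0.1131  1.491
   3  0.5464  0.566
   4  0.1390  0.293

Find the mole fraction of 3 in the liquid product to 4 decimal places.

x_3 = 0.6086

Rachford–Rice: g(V/F) = Σ zᵢ(Kᵢ−1)/(1+V/F(Kᵢ−1)) = 0.
g(0) = ΣzᵢKᵢ − 1 = 0.2634 and g(1) = 1 − Σzᵢ/Kᵢ = -0.5701, so a root lies in (0, 1).
Iterate (Newton) starting at V/F = 0.35:
  V/F = 0.3500: g = -0.08330, g' = -0.6733 → V/F = 0.2263
  V/F = 0.2263: g = 0.00744, g' = -0.8121 → V/F = 0.2354
  V/F = 0.2354: g = 0.00007, g' = -0.7976 → V/F = 0.2355
Converged at V/F = 0.2355.
Compositions from xᵢ = zᵢ/(1+V/F(Kᵢ−1)), yᵢ = Kᵢxᵢ:
  1: x = 0.1232, y = 0.4555
  2: x = 0.1014, y = 0.1512
  3: x = 0.6086, y = 0.3445
  4: x = 0.1668, y = 0.0489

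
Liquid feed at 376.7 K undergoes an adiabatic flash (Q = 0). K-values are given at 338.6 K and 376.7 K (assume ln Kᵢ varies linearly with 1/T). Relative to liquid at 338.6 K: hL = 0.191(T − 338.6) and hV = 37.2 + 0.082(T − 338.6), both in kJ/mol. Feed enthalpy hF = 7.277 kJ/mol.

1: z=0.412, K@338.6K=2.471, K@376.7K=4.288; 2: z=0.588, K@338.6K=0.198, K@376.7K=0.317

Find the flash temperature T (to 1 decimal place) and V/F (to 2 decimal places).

T = 343.7 K, V/F = 0.17

Adiabatic flash: solve Rachford–Rice at each trial T, then check hF = ψ·hV(T) + (1−ψ)·hL(T).
  T = 338.6 K: K = (2.471, 0.198), RR gives ψ = 0.114, H_out = 4.240 kJ/mol
  T = 376.7 K: K = (4.288, 0.317), RR gives ψ = 0.424, H_out = 21.302 kJ/mol
  T = 357.6 K: K = (3.301, 0.254), RR gives ψ = 0.296, H_out = 14.040 kJ/mol
  T = 348.1 K: K = (2.867, 0.225), RR gives ψ = 0.217, H_out = 9.647 kJ/mol
  T = 343.4 K: K = (2.667, 0.211), RR gives ψ = 0.170, H_out = 7.136 kJ/mol
  T = 345.8 K: K = (2.768, 0.218), RR gives ψ = 0.194, H_out = 8.453 kJ/mol
Linear interpolation between T = 343.4 (H_out = 7.136) and T = 345.8 (H_out = 8.453) on hF = 7.277 gives T ≈ 343.7 K, at which ψ = 0.17.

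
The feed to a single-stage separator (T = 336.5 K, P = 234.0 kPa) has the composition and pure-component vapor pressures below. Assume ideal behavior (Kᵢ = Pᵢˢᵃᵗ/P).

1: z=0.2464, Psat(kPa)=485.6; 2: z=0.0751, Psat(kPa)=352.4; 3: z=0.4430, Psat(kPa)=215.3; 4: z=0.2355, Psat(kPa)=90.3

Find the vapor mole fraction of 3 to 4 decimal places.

y_3 = 0.4198

Raoult's law: Kᵢ = Pᵢˢᵃᵗ/P = Pᵢˢᵃᵗ/234.0.
  K_1 = 485.6/234.0 = 2.075214, K_2 = 352.4/234.0 = 1.505983, K_3 = 215.3/234.0 = 0.920085, K_4 = 90.3/234.0 = 0.385897
Material balance + equilibrium reduce to Σ zᵢ(Kᵢ−1)/(1+ψ(Kᵢ−1)) = 0.
g(0) = ΣzᵢKᵢ − 1 = 0.1229 and g(1) = 1 − Σzᵢ/Kᵢ = -0.2603, so a root lies in (0, 1).
Newton–Raphson from ψ = 0.5:
  ψ = 0.5000: g = -0.04295, g' = -0.3208 → ψ = 0.3661
  ψ = 0.3661: g = -0.00087, g' = -0.3112 → ψ = 0.3633
Converged at ψ = 0.3633.
Compositions from xᵢ = zᵢ/(1+ψ(Kᵢ−1)), yᵢ = Kᵢxᵢ:
  1: x = 0.1772, y = 0.3677
  2: x = 0.0634, y = 0.0955
  3: x = 0.4562, y = 0.4198
  4: x = 0.3031, y = 0.1170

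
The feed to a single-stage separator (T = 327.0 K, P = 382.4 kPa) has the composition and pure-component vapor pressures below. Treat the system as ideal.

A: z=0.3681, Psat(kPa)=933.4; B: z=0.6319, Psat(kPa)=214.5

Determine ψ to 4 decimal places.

ψ = 0.3998

Raoult's law: Kᵢ = Pᵢˢᵃᵗ/P = Pᵢˢᵃᵗ/382.4.
  K_A = 933.4/382.4 = 2.440900, K_B = 214.5/382.4 = 0.560931
Rachford–Rice: g(ψ) = Σ zᵢ(Kᵢ−1)/(1+ψ(Kᵢ−1)) = 0.
Feasibility: ΣzᵢKᵢ = 1.2529, Σzᵢ/Kᵢ = 1.2773 — both > 1, two phases present.
Binary case is linear: z₁(K₁−1)(1+ψ(K₂−1)) + z₂(K₂−1)(1+ψ(K₁−1)) = 0
⇒ ψ = [z₁(K₁−1)+z₂(K₂−1)] / [−(K₁−1)(K₂−1)] = 0.25295/0.63265 = 0.3998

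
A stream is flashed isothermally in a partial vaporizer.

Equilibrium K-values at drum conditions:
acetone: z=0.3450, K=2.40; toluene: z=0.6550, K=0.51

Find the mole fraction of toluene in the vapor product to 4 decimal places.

y_toluene = 0.3778

Rachford–Rice: g(β) = Σ zᵢ(Kᵢ−1)/(1+β(Kᵢ−1)) = 0.
g(0) = ΣzᵢKᵢ − 1 = 0.1620 and g(1) = 1 − Σzᵢ/Kᵢ = -0.4281, so a root lies in (0, 1).
Binary case is linear: z₁(K₁−1)(1+β(K₂−1)) + z₂(K₂−1)(1+β(K₁−1)) = 0
⇒ β = [z₁(K₁−1)+z₂(K₂−1)] / [−(K₁−1)(K₂−1)] = 0.16205/0.68600 = 0.2362
Compositions from xᵢ = zᵢ/(1+β(Kᵢ−1)), yᵢ = Kᵢxᵢ:
  acetone: x = 0.2593, y = 0.6222
  toluene: x = 0.7407, y = 0.3778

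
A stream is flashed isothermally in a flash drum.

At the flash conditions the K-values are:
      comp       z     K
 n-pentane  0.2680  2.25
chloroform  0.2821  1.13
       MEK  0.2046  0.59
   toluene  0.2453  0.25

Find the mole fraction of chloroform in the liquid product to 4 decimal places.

Let ψ = V/F and solve Σ zᵢ(Kᵢ−1)/(1+ψ(Kᵢ−1)) = 0.
g(0) = ΣzᵢKᵢ − 1 = 0.1038 and g(1) = 1 − Σzᵢ/Kᵢ = -0.6967, so a root lies in (0, 1).
Iterate (Newton) starting at ψ = 0.57:
  ψ = 0.5700: g = -0.20106, g' = -0.6265 → ψ = 0.2491
  ψ = 0.2491: g = -0.02867, g' = -0.4993 → ψ = 0.1916
  ψ = 0.1916: g = 0.00015, g' = -0.5058 → ψ = 0.1919
Converged at ψ = 0.1919.
Compositions from xᵢ = zᵢ/(1+ψ(Kᵢ−1)), yᵢ = Kᵢxᵢ:
  n-pentane: x = 0.2161, y = 0.4863
  chloroform: x = 0.2752, y = 0.3110
  MEK: x = 0.2221, y = 0.1310
  toluene: x = 0.2865, y = 0.0716

x_chloroform = 0.2752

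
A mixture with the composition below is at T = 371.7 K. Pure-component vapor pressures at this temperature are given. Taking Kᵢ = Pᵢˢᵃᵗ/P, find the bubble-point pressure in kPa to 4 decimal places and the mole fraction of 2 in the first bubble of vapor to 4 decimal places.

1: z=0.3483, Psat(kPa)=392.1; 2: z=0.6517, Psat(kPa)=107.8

Pbub = 206.8217 kPa, y_2 = 0.3397

At the bubble point ψ → 0, so ΣzᵢKᵢ = 1 with Kᵢ = Pᵢˢᵃᵗ/P ⇒ P = ΣzᵢPᵢˢᵃᵗ.
P = 0.3483·392.1 + 0.6517·107.8 = 206.8217 kPa
yᵢ = zᵢPᵢˢᵃᵗ/P ⇒ y_2 = 0.6517·107.8/206.8217 = 0.3397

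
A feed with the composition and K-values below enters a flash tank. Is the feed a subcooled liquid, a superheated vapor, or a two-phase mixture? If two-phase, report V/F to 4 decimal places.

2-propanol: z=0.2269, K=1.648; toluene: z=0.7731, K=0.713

ΣzᵢKᵢ = 0.9252; Σzᵢ/Kᵢ = 1.2220.
Since ΣzᵢKᵢ < 1 the mixture is below its bubble point — single liquid phase.

subcooled liquid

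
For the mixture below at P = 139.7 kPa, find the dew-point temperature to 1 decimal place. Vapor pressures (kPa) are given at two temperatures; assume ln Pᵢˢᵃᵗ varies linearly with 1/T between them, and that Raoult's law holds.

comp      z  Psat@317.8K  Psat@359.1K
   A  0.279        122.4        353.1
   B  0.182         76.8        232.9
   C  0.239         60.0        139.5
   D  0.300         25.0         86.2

T = 356.7 K

Dew-point temperature: Σzᵢ·P/Pᵢˢᵃᵗ(T) = 1. Interpolate ln Pᵢˢᵃᵗ = aᵢ + bᵢ/T.
  T = 317.8 K: ΣzᵢP/Pᵢˢᵃᵗ = 2.8824
  T = 359.1 K: ΣzᵢP/Pᵢˢᵃᵗ = 0.9451
  T = 338.5 K: ΣzᵢP/Pᵢˢᵃᵗ = 1.5882
  T = 348.8 K: ΣzᵢP/Pᵢˢᵃᵗ = 1.2149
  T = 354.0 K: ΣzᵢP/Pᵢˢᵃᵗ = 1.0681
  T = 356.6 K: ΣzᵢP/Pᵢˢᵃᵗ = 1.0030
Interpolating between 356.6 K and 359.1 K gives T ≈ 356.7 K.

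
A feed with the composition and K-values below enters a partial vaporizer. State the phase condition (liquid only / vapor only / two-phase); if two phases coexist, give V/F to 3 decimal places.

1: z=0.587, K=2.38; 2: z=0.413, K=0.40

ΣzᵢKᵢ = 1.562; Σzᵢ/Kᵢ = 1.279.
Both exceed 1, so a two-phase solution exists.
Binary case is linear: z₁(K₁−1)(1+ψ(K₂−1)) + z₂(K₂−1)(1+ψ(K₁−1)) = 0
⇒ ψ = [z₁(K₁−1)+z₂(K₂−1)] / [−(K₁−1)(K₂−1)] = 0.5623/0.8280 = 0.679

two-phase, V/F = 0.679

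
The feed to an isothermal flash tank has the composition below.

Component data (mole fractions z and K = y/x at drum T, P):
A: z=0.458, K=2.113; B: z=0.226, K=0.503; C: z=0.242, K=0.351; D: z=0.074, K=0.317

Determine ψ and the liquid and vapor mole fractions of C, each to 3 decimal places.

ψ = 0.286, x_C = 0.297, y_C = 0.104

Newton iteration, ψ⁰ = 0.5:
  ψ = 0.500: g = -0.1312, g' = -0.636 → ψ = 0.294
  ψ = 0.294: g = -0.0046, g' = -0.608 → ψ = 0.286
Converged at ψ = 0.286.
Compositions from xᵢ = zᵢ/(1+ψ(Kᵢ−1)), yᵢ = Kᵢxᵢ:
  A: x = 0.347, y = 0.734
  B: x = 0.263, y = 0.133
  C: x = 0.297, y = 0.104
  D: x = 0.092, y = 0.029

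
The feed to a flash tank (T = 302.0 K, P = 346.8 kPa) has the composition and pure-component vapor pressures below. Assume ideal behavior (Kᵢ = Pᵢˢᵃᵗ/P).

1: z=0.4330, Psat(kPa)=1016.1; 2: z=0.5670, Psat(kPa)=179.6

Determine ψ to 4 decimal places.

Raoult's law: Kᵢ = Pᵢˢᵃᵗ/P = Pᵢˢᵃᵗ/346.8.
  K_1 = 1016.1/346.8 = 2.929931, K_2 = 179.6/346.8 = 0.517878
Let ψ = V/F and solve Σ zᵢ(Kᵢ−1)/(1+ψ(Kᵢ−1)) = 0.
Feasibility: ΣzᵢKᵢ = 1.5623, Σzᵢ/Kᵢ = 1.2426 — both > 1, two phases present.
Binary case is linear: z₁(K₁−1)(1+ψ(K₂−1)) + z₂(K₂−1)(1+ψ(K₁−1)) = 0
⇒ ψ = [z₁(K₁−1)+z₂(K₂−1)] / [−(K₁−1)(K₂−1)] = 0.56230/0.93046 = 0.6043

ψ = 0.6043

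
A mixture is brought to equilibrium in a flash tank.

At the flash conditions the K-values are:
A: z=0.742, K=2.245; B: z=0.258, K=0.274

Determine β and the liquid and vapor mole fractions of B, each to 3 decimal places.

β = 0.815, x_B = 0.632, y_B = 0.173

Iterate (Newton) starting at β = 0.5:
  β = 0.500: g = 0.2753, g' = -0.772 → β = 0.857
  β = 0.857: g = -0.0484, g' = -1.221 → β = 0.817
  β = 0.817: g = -0.0024, g' = -1.104 → β = 0.815
Converged at β = 0.815.
Compositions from xᵢ = zᵢ/(1+β(Kᵢ−1)), yᵢ = Kᵢxᵢ:
  A: x = 0.368, y = 0.827
  B: x = 0.632, y = 0.173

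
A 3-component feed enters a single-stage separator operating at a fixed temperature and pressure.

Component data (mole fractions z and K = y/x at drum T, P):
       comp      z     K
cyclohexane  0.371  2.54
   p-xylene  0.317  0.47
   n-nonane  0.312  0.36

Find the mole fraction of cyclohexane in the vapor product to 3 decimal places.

Newton iteration, β⁰ = 0.36:
  β = 0.360: g = -0.0995, g' = -0.716 → β = 0.221
  β = 0.221: g = 0.0034, g' = -0.777 → β = 0.225
Converged at β = 0.225.
Compositions from xᵢ = zᵢ/(1+β(Kᵢ−1)), yᵢ = Kᵢxᵢ:
  cyclohexane: x = 0.275, y = 0.700
  p-xylene: x = 0.360, y = 0.169
  n-nonane: x = 0.365, y = 0.131

y_cyclohexane = 0.700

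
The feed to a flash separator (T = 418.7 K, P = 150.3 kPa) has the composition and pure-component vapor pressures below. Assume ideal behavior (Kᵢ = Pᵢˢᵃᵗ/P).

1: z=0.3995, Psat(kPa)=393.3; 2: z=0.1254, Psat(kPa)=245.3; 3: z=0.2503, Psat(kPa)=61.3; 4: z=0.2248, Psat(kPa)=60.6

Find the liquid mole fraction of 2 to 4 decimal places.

x_2 = 0.0943

Raoult's law: Kᵢ = Pᵢˢᵃᵗ/P = Pᵢˢᵃᵗ/150.3.
  K_1 = 393.3/150.3 = 2.616766, K_2 = 245.3/150.3 = 1.632069, K_3 = 61.3/150.3 = 0.407851, K_4 = 60.6/150.3 = 0.403194
Rachford–Rice: g(ψ) = Σ zᵢ(Kᵢ−1)/(1+ψ(Kᵢ−1)) = 0.
g(0) = ΣzᵢKᵢ − 1 = 0.4428 and g(1) = 1 − Σzᵢ/Kᵢ = -0.4008, so a root lies in (0, 1).
Newton–Raphson from ψ = 0.7:
  ψ = 0.7000: g = -0.12563, g' = -0.7461 → ψ = 0.5316
  ψ = 0.5316: g = -0.00614, g' = -0.6888 → ψ = 0.5227
Converged at ψ = 0.5227.
Compositions from xᵢ = zᵢ/(1+ψ(Kᵢ−1)), yᵢ = Kᵢxᵢ:
  1: x = 0.2165, y = 0.5666
  2: x = 0.0943, y = 0.1538
  3: x = 0.3625, y = 0.1478
  4: x = 0.3267, y = 0.1317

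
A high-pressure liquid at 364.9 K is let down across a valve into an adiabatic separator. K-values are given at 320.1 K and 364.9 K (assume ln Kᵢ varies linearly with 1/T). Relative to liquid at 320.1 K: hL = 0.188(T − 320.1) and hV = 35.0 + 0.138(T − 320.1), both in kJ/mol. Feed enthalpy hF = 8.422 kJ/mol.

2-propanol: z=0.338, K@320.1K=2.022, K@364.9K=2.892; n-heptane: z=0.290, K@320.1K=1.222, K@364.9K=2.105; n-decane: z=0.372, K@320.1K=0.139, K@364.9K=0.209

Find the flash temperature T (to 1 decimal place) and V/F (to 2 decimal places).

T = 325.2 K, V/F = 0.21

Adiabatic flash: solve Rachford–Rice at each trial T, then check hF = ψ·hV(T) + (1−ψ)·hL(T).
  T = 320.1 K: K = (2.022, 1.222, 0.139), RR gives ψ = 0.141, H_out = 4.924 kJ/mol
  T = 364.9 K: K = (2.892, 2.105, 0.209), RR gives ψ = 0.543, H_out = 26.209 kJ/mol
  T = 342.5 K: K = (2.447, 1.633, 0.173), RR gives ψ = 0.396, H_out = 17.624 kJ/mol
  T = 331.3 K: K = (2.231, 1.419, 0.156), RR gives ψ = 0.289, H_out = 12.053 kJ/mol
  T = 325.7 K: K = (2.126, 1.319, 0.147), RR gives ψ = 0.221, H_out = 8.733 kJ/mol
  T = 322.9 K: K = (2.074, 1.270, 0.143), RR gives ψ = 0.183, H_out = 6.897 kJ/mol
  T = 324.3 K: K = (2.100, 1.294, 0.145), RR gives ψ = 0.202, H_out = 7.831 kJ/mol
Linear interpolation between T = 324.3 (H_out = 7.831) and T = 325.7 (H_out = 8.733) on hF = 8.422 gives T ≈ 325.2 K, at which ψ = 0.21.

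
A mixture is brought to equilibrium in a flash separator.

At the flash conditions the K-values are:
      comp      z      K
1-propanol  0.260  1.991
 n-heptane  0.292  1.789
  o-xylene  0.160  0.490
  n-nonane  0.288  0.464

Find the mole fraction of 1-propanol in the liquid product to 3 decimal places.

x_1-propanol = 0.169

Let β = V/F and solve Σ zᵢ(Kᵢ−1)/(1+β(Kᵢ−1)) = 0.
Check two-phase: ΣzᵢKᵢ = 1.252 > 1 and Σzᵢ/Kᵢ = 1.241 > 1, so g(0) = 0.252 > 0 and g(1) = -0.241 < 0.
Newton–Raphson from β = 0.5:
  β = 0.500: g = 0.0171, g' = -0.437 → β = 0.539
Converged at β = 0.539.
Compositions from xᵢ = zᵢ/(1+β(Kᵢ−1)), yᵢ = Kᵢxᵢ:
  1-propanol: x = 0.169, y = 0.337
  n-heptane: x = 0.205, y = 0.367
  o-xylene: x = 0.221, y = 0.108
  n-nonane: x = 0.405, y = 0.188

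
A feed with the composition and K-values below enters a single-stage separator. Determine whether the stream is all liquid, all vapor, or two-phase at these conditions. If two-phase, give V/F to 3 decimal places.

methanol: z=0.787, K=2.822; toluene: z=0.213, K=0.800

all vapor

ΣzᵢKᵢ = 2.391; Σzᵢ/Kᵢ = 0.545.
Since Σzᵢ/Kᵢ < 1 the mixture is above its dew point — single vapor phase.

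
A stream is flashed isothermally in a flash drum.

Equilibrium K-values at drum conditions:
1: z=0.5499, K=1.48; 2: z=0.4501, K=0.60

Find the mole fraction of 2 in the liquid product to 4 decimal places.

Let β = V/F and solve Σ zᵢ(Kᵢ−1)/(1+β(Kᵢ−1)) = 0.
Check two-phase: ΣzᵢKᵢ = 1.0839 > 1 and Σzᵢ/Kᵢ = 1.1217 > 1, so g(0) = 0.0839 > 0 and g(1) = -0.1217 < 0.
Binary case is linear: z₁(K₁−1)(1+β(K₂−1)) + z₂(K₂−1)(1+β(K₁−1)) = 0
⇒ β = [z₁(K₁−1)+z₂(K₂−1)] / [−(K₁−1)(K₂−1)] = 0.08391/0.19200 = 0.4370
Compositions from xᵢ = zᵢ/(1+β(Kᵢ−1)), yᵢ = Kᵢxᵢ:
  1: x = 0.4545, y = 0.6727
  2: x = 0.5455, y = 0.3273

x_2 = 0.5455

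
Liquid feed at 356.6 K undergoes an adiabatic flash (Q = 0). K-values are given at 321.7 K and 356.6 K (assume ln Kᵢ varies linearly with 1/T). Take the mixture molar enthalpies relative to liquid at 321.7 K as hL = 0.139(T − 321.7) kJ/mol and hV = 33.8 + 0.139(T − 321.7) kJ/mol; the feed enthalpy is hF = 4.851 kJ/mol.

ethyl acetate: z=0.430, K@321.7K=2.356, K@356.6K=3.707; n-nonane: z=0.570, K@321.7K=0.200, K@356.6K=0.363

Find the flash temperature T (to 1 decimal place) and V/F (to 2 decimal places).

Adiabatic flash: solve Rachford–Rice at each trial T, then check hF = ψ·hV(T) + (1−ψ)·hL(T).
  T = 321.7 K: K = (2.356, 0.200), RR gives ψ = 0.117, H_out = 3.960 kJ/mol
  T = 356.6 K: K = (3.707, 0.363), RR gives ψ = 0.464, H_out = 20.550 kJ/mol
  T = 339.1 K: K = (2.988, 0.273), RR gives ψ = 0.305, H_out = 12.730 kJ/mol
  T = 330.4 K: K = (2.662, 0.235), RR gives ψ = 0.219, H_out = 8.608 kJ/mol
  T = 326.0 K: K = (2.504, 0.217), RR gives ψ = 0.170, H_out = 6.347 kJ/mol
  T = 323.9 K: K = (2.431, 0.208), RR gives ψ = 0.145, H_out = 5.207 kJ/mol
Linear interpolation between T = 321.7 (H_out = 3.960) and T = 323.9 (H_out = 5.207) on hF = 4.851 gives T ≈ 323.3 K, at which ψ = 0.14.

T = 323.3 K, V/F = 0.14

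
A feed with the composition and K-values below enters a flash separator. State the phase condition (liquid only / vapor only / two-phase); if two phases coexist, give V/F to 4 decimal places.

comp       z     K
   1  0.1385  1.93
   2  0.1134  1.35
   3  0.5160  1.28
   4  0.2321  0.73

vapor only

ΣzᵢKᵢ = 1.2503; Σzᵢ/Kᵢ = 0.8768.
Since Σzᵢ/Kᵢ < 1 the mixture is above its dew point — single vapor phase.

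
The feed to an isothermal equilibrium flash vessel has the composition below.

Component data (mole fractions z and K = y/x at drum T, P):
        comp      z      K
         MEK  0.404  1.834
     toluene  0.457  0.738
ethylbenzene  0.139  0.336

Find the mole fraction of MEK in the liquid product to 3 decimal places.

x_MEK = 0.307

Rachford–Rice: g(ψ) = Σ zᵢ(Kᵢ−1)/(1+ψ(Kᵢ−1)) = 0.
g(0) = ΣzᵢKᵢ − 1 = 0.125 and g(1) = 1 − Σzᵢ/Kᵢ = -0.253, so a root lies in (0, 1).
Newton iteration, ψ⁰ = 0.5:
  ψ = 0.500: g = -0.0382, g' = -0.319 → ψ = 0.380
  ψ = 0.380: g = -0.0007, g' = -0.310 → ψ = 0.378
Converged at ψ = 0.378.
Compositions from xᵢ = zᵢ/(1+ψ(Kᵢ−1)), yᵢ = Kᵢxᵢ:
  MEK: x = 0.307, y = 0.563
  toluene: x = 0.507, y = 0.374
  ethylbenzene: x = 0.186, y = 0.062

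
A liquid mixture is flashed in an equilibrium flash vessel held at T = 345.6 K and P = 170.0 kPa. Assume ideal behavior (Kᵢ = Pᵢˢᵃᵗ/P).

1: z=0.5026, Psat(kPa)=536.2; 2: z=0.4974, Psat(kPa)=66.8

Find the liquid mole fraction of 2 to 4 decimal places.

x_2 = 0.7801

Raoult's law: Kᵢ = Pᵢˢᵃᵗ/P = Pᵢˢᵃᵗ/170.0.
  K_1 = 536.2/170.0 = 3.154118, K_2 = 66.8/170.0 = 0.392941
Binary case is linear: z₁(K₁−1)(1+β(K₂−1)) + z₂(K₂−1)(1+β(K₁−1)) = 0
⇒ β = [z₁(K₁−1)+z₂(K₂−1)] / [−(K₁−1)(K₂−1)] = 0.78071/1.30768 = 0.5970
Compositions from xᵢ = zᵢ/(1+β(Kᵢ−1)), yᵢ = Kᵢxᵢ:
  1: x = 0.2199, y = 0.6934
  2: x = 0.7801, y = 0.3066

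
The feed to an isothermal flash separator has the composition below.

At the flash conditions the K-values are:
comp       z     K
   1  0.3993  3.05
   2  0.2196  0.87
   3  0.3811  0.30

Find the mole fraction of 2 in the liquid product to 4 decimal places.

x_2 = 0.2335

Material balance + equilibrium reduce to Σ zᵢ(Kᵢ−1)/(1+ψ(Kᵢ−1)) = 0.
Feasibility: ΣzᵢKᵢ = 1.5232, Σzᵢ/Kᵢ = 1.6537 — both > 1, two phases present.
Newton–Raphson from ψ = 0.31:
  ψ = 0.3100: g = 0.13005, g' = -0.9360 → ψ = 0.4489
  ψ = 0.4489: g = 0.00692, g' = -0.8563 → ψ = 0.4570
Converged at ψ = 0.4570.
Compositions from xᵢ = zᵢ/(1+ψ(Kᵢ−1)), yᵢ = Kᵢxᵢ:
  1: x = 0.2062, y = 0.6288
  2: x = 0.2335, y = 0.2031
  3: x = 0.5604, y = 0.1681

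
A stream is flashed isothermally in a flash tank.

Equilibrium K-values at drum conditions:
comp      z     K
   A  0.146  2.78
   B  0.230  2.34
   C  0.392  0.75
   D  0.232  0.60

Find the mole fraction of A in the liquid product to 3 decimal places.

x_A = 0.061

Rachford–Rice: g(V/F) = Σ zᵢ(Kᵢ−1)/(1+V/F(Kᵢ−1)) = 0.
Check two-phase: ΣzᵢKᵢ = 1.377 > 1 and Σzᵢ/Kᵢ = 1.060 > 1, so g(0) = 0.377 > 0 and g(1) = -0.060 < 0.
Newton iteration, V/F⁰ = 0.57:
  V/F = 0.570: g = 0.0692, g' = -0.342 → V/F = 0.772
  V/F = 0.772: g = 0.0052, g' = -0.297 → V/F = 0.790
Converged at V/F = 0.790.
Compositions from xᵢ = zᵢ/(1+V/F(Kᵢ−1)), yᵢ = Kᵢxᵢ:
  A: x = 0.061, y = 0.169
  B: x = 0.112, y = 0.261
  C: x = 0.488, y = 0.366
  D: x = 0.339, y = 0.203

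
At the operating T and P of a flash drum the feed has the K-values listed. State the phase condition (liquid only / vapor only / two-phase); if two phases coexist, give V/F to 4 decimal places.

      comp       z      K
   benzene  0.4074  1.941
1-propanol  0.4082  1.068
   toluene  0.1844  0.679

vapor only

ΣzᵢKᵢ = 1.3519; Σzᵢ/Kᵢ = 0.8637.
Since Σzᵢ/Kᵢ < 1 the mixture is above its dew point — single vapor phase.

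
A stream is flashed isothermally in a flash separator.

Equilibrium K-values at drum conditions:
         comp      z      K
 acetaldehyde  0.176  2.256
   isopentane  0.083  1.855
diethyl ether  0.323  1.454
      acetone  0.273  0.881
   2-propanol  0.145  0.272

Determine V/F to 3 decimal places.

V/F = 0.747

Rachford–Rice: g(V/F) = Σ zᵢ(Kᵢ−1)/(1+V/F(Kᵢ−1)) = 0.
Feasibility: ΣzᵢKᵢ = 1.301, Σzᵢ/Kᵢ = 1.188 — both > 1, two phases present.
Newton iteration, V/F⁰ = 0.48:
  V/F = 0.480: g = 0.1119, g' = -0.369 → V/F = 0.783
  V/F = 0.783: g = -0.0192, g' = -0.549 → V/F = 0.748
  V/F = 0.748: g = -0.0007, g' = -0.509 → V/F = 0.747
Converged at V/F = 0.747.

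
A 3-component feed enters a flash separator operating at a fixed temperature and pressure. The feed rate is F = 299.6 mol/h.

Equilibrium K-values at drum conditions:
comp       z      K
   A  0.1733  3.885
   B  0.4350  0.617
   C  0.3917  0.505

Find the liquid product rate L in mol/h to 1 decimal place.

L = 266.5 mol/h

Newton iteration, V/F⁰ = 0.5:
  V/F = 0.5000: g = -0.25903, g' = -0.5089 → V/F = 0.0000
  V/F = 0.0000: g = 0.13947, g' = -1.6022 → V/F = 0.0871
  V/F = 0.0871: g = 0.02464, g' = -1.0946 → V/F = 0.1096
  V/F = 0.1096: g = 0.00098, g' = -1.0096 → V/F = 0.1105
Converged at V/F = 0.1105.
Then V = V/F·F = 0.1105·299.6 = 33.1 mol/h and L = F − V = 266.5 mol/h.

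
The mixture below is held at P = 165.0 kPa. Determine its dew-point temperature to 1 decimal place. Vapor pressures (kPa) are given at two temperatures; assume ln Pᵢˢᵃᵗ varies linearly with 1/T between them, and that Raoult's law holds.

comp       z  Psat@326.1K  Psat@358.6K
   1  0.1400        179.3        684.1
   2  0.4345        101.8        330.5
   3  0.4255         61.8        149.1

Dew-point temperature: Σzᵢ·P/Pᵢˢᵃᵗ(T) = 1. Interpolate ln Pᵢˢᵃᵗ = aᵢ + bᵢ/T.
  T = 326.1 K: ΣzᵢP/Pᵢˢᵃᵗ = 1.9691
  T = 358.6 K: ΣzᵢP/Pᵢˢᵃᵗ = 0.7216
  T = 342.4 K: ΣzᵢP/Pᵢˢᵃᵗ = 1.1585
  T = 350.5 K: ΣzᵢP/Pᵢˢᵃᵗ = 0.9087
  T = 346.4 K: ΣzᵢP/Pᵢˢᵃᵗ = 1.0259
  T = 348.4 K: ΣzᵢP/Pᵢˢᵃᵗ = 0.9665
Interpolating between 346.4 K and 348.4 K gives T ≈ 347.3 K.

T = 347.3 K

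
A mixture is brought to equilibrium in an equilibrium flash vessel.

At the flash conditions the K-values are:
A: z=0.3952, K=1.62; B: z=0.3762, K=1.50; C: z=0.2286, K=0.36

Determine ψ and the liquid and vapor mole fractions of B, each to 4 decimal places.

Newton–Raphson from ψ = 0.62:
  ψ = 0.6200: g = 0.07803, g' = -0.3914 → ψ = 0.8194
  ψ = 0.8194: g = -0.01169, g' = -0.5281 → ψ = 0.7972
  ψ = 0.7972: g = -0.00024, g' = -0.5064 → ψ = 0.7967
Converged at ψ = 0.7967.
Compositions from xᵢ = zᵢ/(1+ψ(Kᵢ−1)), yᵢ = Kᵢxᵢ:
  A: x = 0.2645, y = 0.4285
  B: x = 0.2690, y = 0.4035
  C: x = 0.4664, y = 0.1679

ψ = 0.7967, x_B = 0.2690, y_B = 0.4035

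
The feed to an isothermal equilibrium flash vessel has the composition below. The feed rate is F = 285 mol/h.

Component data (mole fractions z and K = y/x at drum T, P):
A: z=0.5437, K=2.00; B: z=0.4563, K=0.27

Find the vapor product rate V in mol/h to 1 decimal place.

V = 82.2 mol/h

Material balance + equilibrium reduce to Σ zᵢ(Kᵢ−1)/(1+β(Kᵢ−1)) = 0.
Feasibility: ΣzᵢKᵢ = 1.2106, Σzᵢ/Kᵢ = 1.9618 — both > 1, two phases present.
Binary case is linear: z₁(K₁−1)(1+β(K₂−1)) + z₂(K₂−1)(1+β(K₁−1)) = 0
⇒ β = [z₁(K₁−1)+z₂(K₂−1)] / [−(K₁−1)(K₂−1)] = 0.21060/0.73000 = 0.2885
Then V = β·F = 0.2885·285 = 82.2 mol/h and L = F − V = 202.8 mol/h.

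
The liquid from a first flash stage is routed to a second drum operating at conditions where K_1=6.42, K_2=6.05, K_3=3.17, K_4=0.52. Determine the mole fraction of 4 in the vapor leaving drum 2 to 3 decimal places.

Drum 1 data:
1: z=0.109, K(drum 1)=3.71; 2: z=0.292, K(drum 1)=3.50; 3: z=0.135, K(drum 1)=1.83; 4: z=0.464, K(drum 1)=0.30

Drum 1:
Let ψ₁ = V/F and solve Σ zᵢ(Kᵢ−1)/(1+ψ₁(Kᵢ−1)) = 0.
g(0) = ΣzᵢKᵢ − 1 = 0.813 and g(1) = 1 − Σzᵢ/Kᵢ = -0.733, so a root lies in (0, 1).
Iterate (Newton) starting at ψ₁ = 0.5:
  ψ₁ = 0.500: g = 0.0294, g' = -1.089 → ψ₁ = 0.527
Converged at ψ₁ = 0.527.
Drum-1 compositions:
  1: x = 0.045, y = 0.167
  2: x = 0.126, y = 0.441
  3: x = 0.094, y = 0.172
  4: x = 0.735, y = 0.221
Drum-2 feed = drum-1 liquid: z₂ = (0.0449, 0.1260, 0.0939, 0.7352).
Drum 2:
Rachford–Rice: g(ψ₂) = Σ zᵢ(Kᵢ−1)/(1+ψ₂(Kᵢ−1)) = 0.
g(0) = ΣzᵢKᵢ − 1 = 0.731 and g(1) = 1 − Σzᵢ/Kᵢ = -0.471, so a root lies in (0, 1).
Newton–Raphson from ψ₂ = 0.52:
  ψ₂ = 0.520: g = -0.1353, g' = -0.733 → ψ₂ = 0.335
  ψ₂ = 0.335: g = 0.0198, g' = -0.997 → ψ₂ = 0.355
  ψ₂ = 0.355: g = 0.0005, g' = -0.953 → ψ₂ = 0.356
Converged at ψ₂ = 0.356.
  1: x = 0.015, y = 0.098
  2: x = 0.045, y = 0.273
  3: x = 0.053, y = 0.168
  4: x = 0.887, y = 0.461

y_4 (drum 2) = 0.461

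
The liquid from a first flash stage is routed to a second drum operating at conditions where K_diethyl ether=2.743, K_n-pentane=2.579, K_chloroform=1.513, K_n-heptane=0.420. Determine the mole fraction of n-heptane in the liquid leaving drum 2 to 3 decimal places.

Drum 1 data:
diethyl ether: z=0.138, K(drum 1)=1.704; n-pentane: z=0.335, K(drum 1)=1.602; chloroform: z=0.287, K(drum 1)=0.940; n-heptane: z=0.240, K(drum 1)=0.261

x_n-heptane (drum 2) = 0.635

Drum 1:
Let ψ₁ = V/F and solve Σ zᵢ(Kᵢ−1)/(1+ψ₁(Kᵢ−1)) = 0.
Feasibility: ΣzᵢKᵢ = 1.104, Σzᵢ/Kᵢ = 1.515 — both > 1, two phases present.
Newton iteration, ψ₁⁰ = 0.5:
  ψ₁ = 0.500: g = -0.0722, g' = -0.440 → ψ₁ = 0.336
  ψ₁ = 0.336: g = -0.0072, g' = -0.362 → ψ₁ = 0.316
Converged at ψ₁ = 0.316.
Drum-1 compositions:
  diethyl ether: x = 0.113, y = 0.192
  n-pentane: x = 0.281, y = 0.451
  chloroform: x = 0.293, y = 0.275
  n-heptane: x = 0.313, y = 0.082
Drum-2 feed = drum-1 liquid: z₂ = (0.1129, 0.2815, 0.2925, 0.3131).
Drum 2:
Let ψ₂ = V/F and solve Σ zᵢ(Kᵢ−1)/(1+ψ₂(Kᵢ−1)) = 0.
Check two-phase: ΣzᵢKᵢ = 1.610 > 1 and Σzᵢ/Kᵢ = 1.089 > 1, so g(0) = 0.610 > 0 and g(1) = -0.089 < 0.
Newton–Raphson from ψ₂ = 0.5:
  ψ₂ = 0.500: g = 0.2172, g' = -0.575 → ψ₂ = 0.878
  ψ₂ = 0.878: g = -0.0024, g' = -0.651 → ψ₂ = 0.874
Converged at ψ₂ = 0.874.
  diethyl ether: x = 0.045, y = 0.123
  n-pentane: x = 0.118, y = 0.305
  chloroform: x = 0.202, y = 0.306
  n-heptane: x = 0.635, y = 0.267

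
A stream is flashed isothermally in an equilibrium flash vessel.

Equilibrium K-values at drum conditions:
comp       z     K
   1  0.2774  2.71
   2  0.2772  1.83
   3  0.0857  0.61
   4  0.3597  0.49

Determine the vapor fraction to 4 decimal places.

Let ψ = V/F and solve Σ zᵢ(Kᵢ−1)/(1+ψ(Kᵢ−1)) = 0.
Check two-phase: ΣzᵢKᵢ = 1.4876 > 1 and Σzᵢ/Kᵢ = 1.1284 > 1, so g(0) = 0.4876 > 0 and g(1) = -0.1284 < 0.
Iterate (Newton) starting at ψ = 0.5:
  ψ = 0.5000: g = 0.13056, g' = -0.5198 → ψ = 0.7512
  ψ = 0.7512: g = 0.00472, g' = -0.4998 → ψ = 0.7606
Converged at ψ = 0.7606.

ψ = 0.7606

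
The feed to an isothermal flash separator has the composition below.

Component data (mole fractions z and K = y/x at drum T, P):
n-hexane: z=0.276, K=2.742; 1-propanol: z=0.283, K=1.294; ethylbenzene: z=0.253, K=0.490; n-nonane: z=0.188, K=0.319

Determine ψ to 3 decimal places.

Newton iteration, ψ⁰ = 0.5:
  ψ = 0.500: g = -0.0378, g' = -0.577 → ψ = 0.434
Converged at ψ = 0.434.

ψ = 0.434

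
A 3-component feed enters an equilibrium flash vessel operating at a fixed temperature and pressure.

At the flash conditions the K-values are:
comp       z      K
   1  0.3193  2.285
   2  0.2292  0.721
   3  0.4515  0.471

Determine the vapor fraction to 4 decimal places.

ψ = 0.1837

Rachford–Rice: g(ψ) = Σ zᵢ(Kᵢ−1)/(1+ψ(Kᵢ−1)) = 0.
Check two-phase: ΣzᵢKᵢ = 1.1075 > 1 and Σzᵢ/Kᵢ = 1.4162 > 1, so g(0) = 0.1075 > 0 and g(1) = -0.4162 < 0.
Newton–Raphson from ψ = 0.5:
  ψ = 0.5000: g = -0.14925, g' = -0.4531 → ψ = 0.1706
  ψ = 0.1706: g = 0.00685, g' = -0.5270 → ψ = 0.1836
  ψ = 0.1836: g = 0.00005, g' = -0.5200 → ψ = 0.1837
Converged at ψ = 0.1837.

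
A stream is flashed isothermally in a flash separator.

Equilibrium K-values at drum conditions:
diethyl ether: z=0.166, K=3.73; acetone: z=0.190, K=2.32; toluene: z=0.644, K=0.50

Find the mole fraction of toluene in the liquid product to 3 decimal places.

x_toluene = 0.789

Iterate (Newton) starting at ψ = 0.7:
  ψ = 0.700: g = -0.2094, g' = -0.616 → ψ = 0.360
  ψ = 0.360: g = 0.0056, g' = -0.706 → ψ = 0.368
Converged at ψ = 0.368.
Compositions from xᵢ = zᵢ/(1+ψ(Kᵢ−1)), yᵢ = Kᵢxᵢ:
  diethyl ether: x = 0.083, y = 0.309
  acetone: x = 0.128, y = 0.297
  toluene: x = 0.789, y = 0.395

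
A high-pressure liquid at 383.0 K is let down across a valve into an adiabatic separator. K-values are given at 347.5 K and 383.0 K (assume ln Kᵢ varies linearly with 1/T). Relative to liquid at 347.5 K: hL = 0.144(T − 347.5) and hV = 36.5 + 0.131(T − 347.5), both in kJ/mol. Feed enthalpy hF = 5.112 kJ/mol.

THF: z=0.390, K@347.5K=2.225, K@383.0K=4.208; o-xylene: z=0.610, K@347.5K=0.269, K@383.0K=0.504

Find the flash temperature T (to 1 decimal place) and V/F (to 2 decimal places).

Adiabatic flash: solve Rachford–Rice at each trial T, then check hF = ψ·hV(T) + (1−ψ)·hL(T).
  T = 347.5 K: K = (2.225, 0.269), RR gives ψ = 0.036, H_out = 1.298 kJ/mol
  T = 383.0 K: K = (4.208, 0.504), RR gives ψ = 0.596, H_out = 26.596 kJ/mol
  T = 365.2 K: K = (3.105, 0.374), RR gives ψ = 0.333, H_out = 14.617 kJ/mol
  T = 356.4 K: K = (2.642, 0.319), RR gives ψ = 0.201, H_out = 8.587 kJ/mol
  T = 351.9 K: K = (2.425, 0.293), RR gives ψ = 0.123, H_out = 5.127 kJ/mol
  T = 349.7 K: K = (2.323, 0.281), RR gives ψ = 0.081, H_out = 3.280 kJ/mol
Linear interpolation between T = 349.7 (H_out = 3.280) and T = 351.9 (H_out = 5.127) on hF = 5.112 gives T ≈ 351.9 K, at which ψ = 0.12.

T = 351.9 K, V/F = 0.12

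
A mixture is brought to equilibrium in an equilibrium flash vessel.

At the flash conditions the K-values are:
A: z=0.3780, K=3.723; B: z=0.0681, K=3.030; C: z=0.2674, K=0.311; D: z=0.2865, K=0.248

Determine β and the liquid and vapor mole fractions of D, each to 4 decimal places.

β = 0.4050, x_D = 0.4120, y_D = 0.1022

Material balance + equilibrium reduce to Σ zᵢ(Kᵢ−1)/(1+β(Kᵢ−1)) = 0.
g(0) = ΣzᵢKᵢ − 1 = 0.7679 and g(1) = 1 − Σzᵢ/Kᵢ = -1.1391, so a root lies in (0, 1).
Iterate (Newton) starting at β = 0.46:
  β = 0.4600: g = -0.07069, g' = -1.2782 → β = 0.4047
  β = 0.4047: g = 0.00040, g' = -1.2978 → β = 0.4050
Converged at β = 0.4050.
Compositions from xᵢ = zᵢ/(1+β(Kᵢ−1)), yᵢ = Kᵢxᵢ:
  A: x = 0.1798, y = 0.6692
  B: x = 0.0374, y = 0.1132
  C: x = 0.3709, y = 0.1153
  D: x = 0.4120, y = 0.1022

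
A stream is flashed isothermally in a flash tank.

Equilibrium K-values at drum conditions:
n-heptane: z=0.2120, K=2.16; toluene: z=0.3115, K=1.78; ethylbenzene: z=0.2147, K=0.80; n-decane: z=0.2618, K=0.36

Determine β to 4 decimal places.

β = 0.5784

Rachford–Rice: g(β) = Σ zᵢ(Kᵢ−1)/(1+β(Kᵢ−1)) = 0.
Check two-phase: ΣzᵢKᵢ = 1.2784 > 1 and Σzᵢ/Kᵢ = 1.2687 > 1, so g(0) = 0.2784 > 0 and g(1) = -0.2687 < 0.
Newton iteration, β⁰ = 0.5:
  β = 0.5000: g = 0.03633, g' = -0.4549 → β = 0.5799
  β = 0.5799: g = -0.00068, g' = -0.4739 → β = 0.5784
Converged at β = 0.5784.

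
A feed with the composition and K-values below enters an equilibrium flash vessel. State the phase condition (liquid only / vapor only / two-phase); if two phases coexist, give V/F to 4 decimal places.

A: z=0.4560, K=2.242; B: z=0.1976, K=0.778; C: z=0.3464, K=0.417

ΣzᵢKᵢ = 1.3205; Σzᵢ/Kᵢ = 1.2881.
Both exceed 1, so a two-phase solution exists.
Newton–Raphson from ψ = 0.66:
  ψ = 0.6600: g = -0.06843, g' = -0.5369 → ψ = 0.5325
  ψ = 0.5325: g = -0.00175, g' = -0.5150 → ψ = 0.5291
Converged at ψ = 0.5291.

two-phase, V/F = 0.5291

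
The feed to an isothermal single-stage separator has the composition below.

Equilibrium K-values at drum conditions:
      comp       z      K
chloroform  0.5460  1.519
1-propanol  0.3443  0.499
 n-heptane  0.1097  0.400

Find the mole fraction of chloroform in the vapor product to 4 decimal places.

Material balance + equilibrium reduce to Σ zᵢ(Kᵢ−1)/(1+ψ(Kᵢ−1)) = 0.
Feasibility: ΣzᵢKᵢ = 1.0451, Σzᵢ/Kᵢ = 1.3237 — both > 1, two phases present.
Newton–Raphson from ψ = 0.5:
  ψ = 0.5000: g = -0.09919, g' = -0.3271 → ψ = 0.1968
  ψ = 0.1968: g = -0.00889, g' = -0.2782 → ψ = 0.1649
  ψ = 0.1649: g = -0.00003, g' = -0.2761 → ψ = 0.1647
Converged at ψ = 0.1647.
Compositions from xᵢ = zᵢ/(1+ψ(Kᵢ−1)), yᵢ = Kᵢxᵢ:
  chloroform: x = 0.5030, y = 0.7640
  1-propanol: x = 0.3753, y = 0.1873
  n-heptane: x = 0.1217, y = 0.0487

y_chloroform = 0.7640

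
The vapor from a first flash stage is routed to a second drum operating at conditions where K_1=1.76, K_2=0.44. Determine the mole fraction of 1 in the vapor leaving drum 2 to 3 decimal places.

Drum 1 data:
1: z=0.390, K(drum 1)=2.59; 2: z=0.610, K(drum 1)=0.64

Drum 1:
Material balance + equilibrium reduce to Σ zᵢ(Kᵢ−1)/(1+ψ₁(Kᵢ−1)) = 0.
g(0) = ΣzᵢKᵢ − 1 = 0.400 and g(1) = 1 − Σzᵢ/Kᵢ = -0.104, so a root lies in (0, 1).
Binary case is linear: z₁(K₁−1)(1+ψ₁(K₂−1)) + z₂(K₂−1)(1+ψ₁(K₁−1)) = 0
⇒ ψ₁ = [z₁(K₁−1)+z₂(K₂−1)] / [−(K₁−1)(K₂−1)] = 0.4005/0.5724 = 0.700
Drum-1 compositions:
  1: x = 0.185, y = 0.478
  2: x = 0.815, y = 0.522
Drum-2 feed = drum-1 vapor: z₂ = (0.4782, 0.5218).
Drum 2:
Rachford–Rice: g(ψ₂) = Σ zᵢ(Kᵢ−1)/(1+ψ₂(Kᵢ−1)) = 0.
Feasibility: ΣzᵢKᵢ = 1.071, Σzᵢ/Kᵢ = 1.458 — both > 1, two phases present.
Iterate (Newton) starting at ψ₂ = 0.32:
  ψ₂ = 0.320: g = -0.0637, g' = -0.422 → ψ₂ = 0.169
  ψ₂ = 0.169: g = -0.0007, g' = -0.417 → ψ₂ = 0.167
Converged at ψ₂ = 0.167.
  1: x = 0.424, y = 0.747
  2: x = 0.576, y = 0.253

y_1 (drum 2) = 0.747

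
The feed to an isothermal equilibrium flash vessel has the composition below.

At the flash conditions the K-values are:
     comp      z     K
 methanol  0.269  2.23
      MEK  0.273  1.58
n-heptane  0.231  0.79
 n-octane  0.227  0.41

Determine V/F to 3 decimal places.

V/F = 0.713

Material balance + equilibrium reduce to Σ zᵢ(Kᵢ−1)/(1+V/F(Kᵢ−1)) = 0.
Feasibility: ΣzᵢKᵢ = 1.307, Σzᵢ/Kᵢ = 1.139 — both > 1, two phases present.
Iterate (Newton) starting at V/F = 0.58:
  V/F = 0.580: g = 0.0527, g' = -0.386 → V/F = 0.717
  V/F = 0.717: g = -0.0015, g' = -0.412 → V/F = 0.713
Converged at V/F = 0.713.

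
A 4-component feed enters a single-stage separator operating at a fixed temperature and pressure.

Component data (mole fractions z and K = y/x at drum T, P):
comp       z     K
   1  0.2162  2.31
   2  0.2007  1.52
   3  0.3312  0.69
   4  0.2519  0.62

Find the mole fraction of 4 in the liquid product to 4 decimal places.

Material balance + equilibrium reduce to Σ zᵢ(Kᵢ−1)/(1+V/F(Kᵢ−1)) = 0.
g(0) = ΣzᵢKᵢ − 1 = 0.1892 and g(1) = 1 − Σzᵢ/Kᵢ = -0.1119, so a root lies in (0, 1).
Iterate (Newton) starting at V/F = 0.5:
  V/F = 0.5000: g = 0.01428, g' = -0.2697 → V/F = 0.5530
  V/F = 0.5530: g = 0.00021, g' = -0.2622 → V/F = 0.5537
Converged at V/F = 0.5537.
Compositions from xᵢ = zᵢ/(1+V/F(Kᵢ−1)), yᵢ = Kᵢxᵢ:
  1: x = 0.1253, y = 0.2895
  2: x = 0.1558, y = 0.2369
  3: x = 0.3998, y = 0.2759
  4: x = 0.3190, y = 0.1978

x_4 = 0.3190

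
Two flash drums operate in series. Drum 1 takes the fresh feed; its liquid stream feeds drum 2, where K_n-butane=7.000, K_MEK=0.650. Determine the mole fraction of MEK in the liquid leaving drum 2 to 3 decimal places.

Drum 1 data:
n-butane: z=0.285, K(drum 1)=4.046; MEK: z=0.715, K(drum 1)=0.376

Drum 1:
Newton iteration, ψ₁⁰ = 0.42:
  ψ₁ = 0.420: g = -0.2238, g' = -1.020 → ψ₁ = 0.201
  ψ₁ = 0.201: g = 0.0287, g' = -1.382 → ψ₁ = 0.221
  ψ₁ = 0.221: g = 0.0007, g' = -1.318 → ψ₁ = 0.222
Converged at ψ₁ = 0.222.
Drum-1 compositions:
  n-butane: x = 0.170, y = 0.688
  MEK: x = 0.830, y = 0.312
Drum-2 feed = drum-1 liquid: z₂ = (0.1700, 0.8300).
Drum 2:
Rachford–Rice: g(ψ₂) = Σ zᵢ(Kᵢ−1)/(1+ψ₂(Kᵢ−1)) = 0.
Feasibility: ΣzᵢKᵢ = 1.730, Σzᵢ/Kᵢ = 1.301 — both > 1, two phases present.
Binary case is linear: z₁(K₁−1)(1+ψ₂(K₂−1)) + z₂(K₂−1)(1+ψ₂(K₁−1)) = 0
⇒ ψ₂ = [z₁(K₁−1)+z₂(K₂−1)] / [−(K₁−1)(K₂−1)] = 0.7297/2.1000 = 0.347
  n-butane: x = 0.055, y = 0.386
  MEK: x = 0.945, y = 0.614

x_MEK (drum 2) = 0.945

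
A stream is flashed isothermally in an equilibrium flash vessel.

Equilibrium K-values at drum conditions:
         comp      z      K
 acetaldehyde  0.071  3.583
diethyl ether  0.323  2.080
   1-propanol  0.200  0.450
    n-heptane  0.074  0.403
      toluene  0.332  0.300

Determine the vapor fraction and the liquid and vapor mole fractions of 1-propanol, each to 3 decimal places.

Let ψ = V/F and solve Σ zᵢ(Kᵢ−1)/(1+ψ(Kᵢ−1)) = 0.
g(0) = ΣzᵢKᵢ − 1 = 0.146 and g(1) = 1 − Σzᵢ/Kᵢ = -0.910, so a root lies in (0, 1).
Newton iteration, ψ⁰ = 0.5:
  ψ = 0.500: g = -0.2657, g' = -0.803 → ψ = 0.169
  ψ = 0.169: g = -0.0114, g' = -0.814 → ψ = 0.155
Converged at ψ = 0.155.
Compositions from xᵢ = zᵢ/(1+ψ(Kᵢ−1)), yᵢ = Kᵢxᵢ:
  acetaldehyde: x = 0.051, y = 0.182
  diethyl ether: x = 0.277, y = 0.575
  1-propanol: x = 0.219, y = 0.098
  n-heptane: x = 0.082, y = 0.033
  toluene: x = 0.372, y = 0.112

ψ = 0.155, x_1-propanol = 0.219, y_1-propanol = 0.098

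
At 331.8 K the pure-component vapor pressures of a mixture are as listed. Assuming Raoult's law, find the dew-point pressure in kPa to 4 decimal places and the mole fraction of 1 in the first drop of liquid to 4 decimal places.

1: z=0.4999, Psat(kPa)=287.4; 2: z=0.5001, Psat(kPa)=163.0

Pdew = 208.0089 kPa, x_1 = 0.3618

At the dew point ψ → 1, so Σzᵢ/Kᵢ = 1 with Kᵢ = Pᵢˢᵃᵗ/P ⇒ 1/P = Σzᵢ/Pᵢˢᵃᵗ.
1/P = 0.4999/287.4 + 0.5001/163.0 = 0.0048075 ⇒ P = 208.0089 kPa
xᵢ = zᵢP/Pᵢˢᵃᵗ ⇒ x_1 = 0.4999·208.0089/287.4 = 0.3618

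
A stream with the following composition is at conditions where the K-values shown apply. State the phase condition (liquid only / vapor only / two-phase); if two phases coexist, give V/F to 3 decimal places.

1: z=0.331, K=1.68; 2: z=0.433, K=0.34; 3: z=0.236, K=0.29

ΣzᵢKᵢ = 0.772; Σzᵢ/Kᵢ = 2.284.
Since ΣzᵢKᵢ < 1 the mixture is below its bubble point — single liquid phase.

liquid only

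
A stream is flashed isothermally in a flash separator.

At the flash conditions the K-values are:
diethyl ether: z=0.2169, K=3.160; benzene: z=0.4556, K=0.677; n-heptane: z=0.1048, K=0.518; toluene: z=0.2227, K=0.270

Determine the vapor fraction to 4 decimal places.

Iterate (Newton) starting at ψ = 0.48:
  ψ = 0.4800: g = -0.26012, g' = -0.6330 → ψ = 0.0690
  ψ = 0.0690: g = 0.03374, g' = -0.9738 → ψ = 0.1037
  ψ = 0.1037: g = 0.00146, g' = -0.8923 → ψ = 0.1053
Converged at ψ = 0.1053.

ψ = 0.1053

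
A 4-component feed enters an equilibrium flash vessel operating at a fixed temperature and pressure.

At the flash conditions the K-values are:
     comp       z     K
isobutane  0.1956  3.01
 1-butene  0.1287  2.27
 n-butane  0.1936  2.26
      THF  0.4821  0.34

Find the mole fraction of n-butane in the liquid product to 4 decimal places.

x_n-butane = 0.1220

Newton iteration, ψ⁰ = 0.69:
  ψ = 0.6900: g = -0.20194, g' = -0.9937 → ψ = 0.4868
  ψ = 0.4868: g = -0.01787, g' = -0.8551 → ψ = 0.4659
  ψ = 0.4659: g = -0.00003, g' = -0.8526 → ψ = 0.4658
Converged at ψ = 0.4658.
Compositions from xᵢ = zᵢ/(1+ψ(Kᵢ−1)), yᵢ = Kᵢxᵢ:
  isobutane: x = 0.1010, y = 0.3041
  1-butene: x = 0.0809, y = 0.1836
  n-butane: x = 0.1220, y = 0.2757
  THF: x = 0.6961, y = 0.2367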